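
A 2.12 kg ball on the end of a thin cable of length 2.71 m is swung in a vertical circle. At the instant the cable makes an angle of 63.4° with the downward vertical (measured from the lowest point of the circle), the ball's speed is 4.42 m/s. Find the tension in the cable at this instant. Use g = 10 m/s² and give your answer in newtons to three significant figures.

Take the radial direction toward the centre of the circle as positive. The component of the weight along the string toward the centre is −mg cos φ (φ measured from the bottom), so Newton's second law along the string gives T − mg cos φ = m v²/r.
cos 63.4° = 0.4478, so T = m(v²/r + g cos φ) = 2.12 × ((4.42)²/2.71 + 10.0 × 0.4478) = 2.12 × (7.209 + (4.478)) = 2.12 × 11.69 = 24.78 N.

24.8 N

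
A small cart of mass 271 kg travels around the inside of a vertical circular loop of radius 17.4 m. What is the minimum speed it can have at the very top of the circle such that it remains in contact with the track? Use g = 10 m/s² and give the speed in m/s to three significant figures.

At the top, both weight mg and N point toward the centre: N + mg = mv²/r.
At minimum speed N → 0, so mg = mv_min²/r ⇒ v_min = √(g r) = √(10.0 × 17.4) = 13.19 m/s.

13.2 m/s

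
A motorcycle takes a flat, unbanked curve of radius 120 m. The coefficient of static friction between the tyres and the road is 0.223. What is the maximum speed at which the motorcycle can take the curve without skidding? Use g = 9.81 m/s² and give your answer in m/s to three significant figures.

Friction provides the centripetal force on a flat curve. At maximum speed it is at its limiting value: μ_s m g = m v²/r.
Mass cancels: v_max = √(μ_s g r) = √(0.223 × 9.81 × 120) = √262.5 = 16.20 m/s.

16.2 m/s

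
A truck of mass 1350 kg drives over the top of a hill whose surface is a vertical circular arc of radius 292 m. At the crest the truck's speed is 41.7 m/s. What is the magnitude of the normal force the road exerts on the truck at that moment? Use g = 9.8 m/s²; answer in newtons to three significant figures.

5190 N

At the crest the centripetal acceleration points downward (toward the centre of the arc), so mg − N = mv²/r.
N = m(g − v²/r) = 1350 × (9.8 − (41.7)²/292) = 1350 × (9.8 − 5.955) = 1350 × 3.845 = 5191 N.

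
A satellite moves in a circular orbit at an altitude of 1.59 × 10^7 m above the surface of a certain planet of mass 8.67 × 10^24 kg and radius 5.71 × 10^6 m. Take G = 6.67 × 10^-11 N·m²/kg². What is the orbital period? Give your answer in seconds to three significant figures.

26200 s

r = R + h = 5.71 × 10^6 + 1.59 × 10^7 = 2.161 × 10^7 m. Gravity provides the centripetal force: G M m / r² = m v² / r ⇒ v = √(GM/r) = 5173 m/s.
T = 2πr/v = 2π × 2.161 × 10^7 / 5173 = 26250 s.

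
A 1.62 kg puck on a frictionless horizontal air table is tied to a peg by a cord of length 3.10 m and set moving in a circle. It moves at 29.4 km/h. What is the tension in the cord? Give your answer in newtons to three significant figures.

34.9 N

v = 29.4 km/h = 29.4/3.6 = 8.167 m/s.
The tension is the only horizontal force, so it supplies the full centripetal force: T = m v²/r = 1.62 × (8.167)²/3.10 = 1.62 × 66.69/3.10 = 34.85 N.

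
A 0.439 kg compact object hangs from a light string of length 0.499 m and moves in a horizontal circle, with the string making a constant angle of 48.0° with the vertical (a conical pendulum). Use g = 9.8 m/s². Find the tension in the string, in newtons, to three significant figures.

Vertically the bob has no acceleration, so T cosθ = mg.
T = mg/cosθ = 0.439 × 9.8 / cos 48.0° = 4.302/0.6691 = 6.430 N.

6.43 N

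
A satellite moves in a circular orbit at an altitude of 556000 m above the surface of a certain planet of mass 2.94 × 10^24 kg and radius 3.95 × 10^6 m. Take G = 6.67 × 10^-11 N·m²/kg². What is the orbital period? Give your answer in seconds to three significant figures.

r = R + h = 3.95 × 10^6 + 556000 = 4.506 × 10^6 m. Gravity provides the centripetal force: G M m / r² = m v² / r ⇒ v = √(GM/r) = 6597 m/s.
T = 2πr/v = 2π × 4.506 × 10^6 / 6597 = 4292 s.

4290 s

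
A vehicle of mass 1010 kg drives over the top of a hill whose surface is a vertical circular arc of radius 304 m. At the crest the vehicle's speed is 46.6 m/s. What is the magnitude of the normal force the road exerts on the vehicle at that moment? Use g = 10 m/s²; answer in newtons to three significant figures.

At the crest the centripetal acceleration points downward (toward the centre of the arc), so mg − N = mv²/r.
N = m(g − v²/r) = 1010 × (10.0 − (46.6)²/304) = 1010 × (10.0 − 7.143) = 1010 × 2.857 = 2885 N.

2890 N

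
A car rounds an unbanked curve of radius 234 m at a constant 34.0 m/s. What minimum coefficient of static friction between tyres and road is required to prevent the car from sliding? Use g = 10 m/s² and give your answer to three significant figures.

0.494

Friction provides the centripetal force: μ_s m g = m v²/r, so μ_s = v²/(g r) = (34.00)²/(10.0 × 234) = 1156/2340 = 0.4940.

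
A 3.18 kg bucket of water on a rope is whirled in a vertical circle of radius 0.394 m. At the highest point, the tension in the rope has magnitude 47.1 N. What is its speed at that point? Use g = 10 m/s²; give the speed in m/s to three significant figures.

3.13 m/s

At the top, T + mg = mv²/r, so v = √(r(T/m + g)) = √(0.394 × (47.1/3.18 + 10.0)) = √(0.394 × 24.81) = √9.776 = 3.127 m/s.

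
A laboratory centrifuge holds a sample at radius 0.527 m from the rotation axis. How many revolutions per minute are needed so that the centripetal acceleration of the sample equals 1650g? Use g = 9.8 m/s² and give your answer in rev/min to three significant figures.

1670 rev/min

Require ω²r = 1650g, so ω = √(1650 × 9.8/0.527) = 175.2 rad/s.
In rev/min: ω × 60/(2π) = 175.2 × 60/(2π) = 1673 rev/min.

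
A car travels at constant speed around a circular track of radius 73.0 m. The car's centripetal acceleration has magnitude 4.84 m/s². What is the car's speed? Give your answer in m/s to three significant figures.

18.8 m/s

a_c = v²/r ⇒ v = √(a_c · r) = √(4.84 × 73.0) = √353.3 = 18.80 m/s.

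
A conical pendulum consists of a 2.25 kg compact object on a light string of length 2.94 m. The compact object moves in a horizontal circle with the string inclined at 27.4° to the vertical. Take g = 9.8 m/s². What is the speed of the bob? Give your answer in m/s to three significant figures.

2.62 m/s

The radius of the circle is r = L sinθ = 2.94 × sin 27.4° = 1.353 m.
Horizontally T sinθ = mv²/r and vertically T cosθ = mg, so tanθ = v²/(rg).
v = √(r g tanθ) = √(1.353 × 9.8 × 0.5184) = √6.873 = 2.622 m/s.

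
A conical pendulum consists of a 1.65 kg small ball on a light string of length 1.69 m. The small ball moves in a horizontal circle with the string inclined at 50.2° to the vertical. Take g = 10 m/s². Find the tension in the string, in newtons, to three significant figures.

25.8 N

Vertically the bob has no acceleration, so T cosθ = mg.
T = mg/cosθ = 1.65 × 10.0 / cos 50.2° = 16.50/0.6401 = 25.78 N.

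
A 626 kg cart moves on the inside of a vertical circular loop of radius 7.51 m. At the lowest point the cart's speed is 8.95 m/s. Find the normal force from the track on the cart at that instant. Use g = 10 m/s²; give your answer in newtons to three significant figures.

12900 N

At the lowest point, N points up (toward the centre) and the weight mg points down (away from the centre), so the net inward force is N − mg = mv²/r.
N = m(v²/r + g) = 626 × ((8.95)²/7.51 + 10.0) = 626 × (10.67 + 10.0) = 626 × 20.67 = 12940 N.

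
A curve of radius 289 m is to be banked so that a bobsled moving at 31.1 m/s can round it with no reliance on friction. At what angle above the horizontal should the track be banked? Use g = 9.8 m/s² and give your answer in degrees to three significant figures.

18.9°

For a frictionless banked turn: horizontally N sinθ = mv²/r and vertically N cosθ = mg.
Dividing: tanθ = v²/(r g) = (31.1)²/(289 × 9.8) = 967.2/2832 = 0.3415.
θ = arctan(0.3415) = 18.86°.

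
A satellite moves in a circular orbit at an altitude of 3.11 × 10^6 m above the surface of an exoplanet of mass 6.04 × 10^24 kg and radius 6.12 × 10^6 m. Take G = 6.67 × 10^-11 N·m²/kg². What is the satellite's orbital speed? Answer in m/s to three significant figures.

6610 m/s

Orbital radius r = R + h = 6.12 × 10^6 + 3.11 × 10^6 = 9.230 × 10^6 m.
Gravity supplies the centripetal force: G M m / r² = m v² / r, so v = √(GM/r).
v = √(6.67 × 10^-11 × 6.04 × 10^24 / 9.230 × 10^6) = √(4.365 × 10^7) = 6607 m/s.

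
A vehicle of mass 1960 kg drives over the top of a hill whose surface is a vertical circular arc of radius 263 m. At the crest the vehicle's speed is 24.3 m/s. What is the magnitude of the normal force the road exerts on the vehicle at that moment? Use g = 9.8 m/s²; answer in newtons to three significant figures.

14800 N

At the crest the centripetal acceleration points downward (toward the centre of the arc), so mg − N = mv²/r.
N = m(g − v²/r) = 1960 × (9.8 − (24.3)²/263) = 1960 × (9.8 − 2.245) = 1960 × 7.555 = 14810 N.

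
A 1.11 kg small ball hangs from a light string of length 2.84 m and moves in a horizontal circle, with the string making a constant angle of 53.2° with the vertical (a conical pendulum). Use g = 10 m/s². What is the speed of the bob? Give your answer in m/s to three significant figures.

5.51 m/s

The radius of the circle is r = L sinθ = 2.84 × sin 53.2° = 2.274 m.
Horizontally T sinθ = mv²/r and vertically T cosθ = mg, so tanθ = v²/(rg).
v = √(r g tanθ) = √(2.274 × 10.0 × 1.337) = √30.40 = 5.513 m/s.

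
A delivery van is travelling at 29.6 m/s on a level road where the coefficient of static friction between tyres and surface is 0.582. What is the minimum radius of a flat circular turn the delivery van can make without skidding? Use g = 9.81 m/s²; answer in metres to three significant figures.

153 m

At the limit, μ_s m g = m v²/r, so r_min = v²/(μ_s g) = (29.6)²/(0.582 × 9.81) = 876.2/5.709 = 153.5 m.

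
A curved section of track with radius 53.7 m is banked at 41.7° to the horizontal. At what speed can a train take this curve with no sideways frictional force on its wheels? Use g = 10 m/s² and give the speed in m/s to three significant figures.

On a frictionless banked curve, N sinθ = mv²/r and N cosθ = mg, so tanθ = v²/(rg).
v = √(r g tanθ) = √(53.7 × 10.0 × tan 41.7°) = √(53.7 × 10.0 × 0.8910) = √478.4 = 21.87 m/s.

21.9 m/s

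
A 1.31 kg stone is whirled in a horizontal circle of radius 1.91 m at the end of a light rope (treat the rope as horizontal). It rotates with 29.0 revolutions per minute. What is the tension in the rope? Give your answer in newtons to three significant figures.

ω = 29.0 rev/min × 2π/60 = 3.037 rad/s, so v = ωr = 3.037 × 1.91 = 5.800 m/s.
The tension is the only horizontal force, so it supplies the full centripetal force: T = m v²/r = 1.31 × (5.800)²/1.91 = 1.31 × 33.64/1.91 = 23.08 N.

23.1 N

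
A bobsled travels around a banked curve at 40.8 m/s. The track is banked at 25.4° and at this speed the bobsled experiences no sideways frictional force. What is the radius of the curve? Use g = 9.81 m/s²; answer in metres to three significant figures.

357 m

Frictionless banking: tanθ = v²/(rg), so r = v²/(g tanθ).
r = (40.8)²/(9.81 × tan 25.4°) = 1665/(9.81 × 0.4748) = 1665/4.658 = 357.4 m.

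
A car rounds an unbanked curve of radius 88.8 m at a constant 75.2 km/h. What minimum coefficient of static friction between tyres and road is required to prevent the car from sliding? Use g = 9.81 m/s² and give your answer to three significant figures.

v = 75.2/3.6 = 20.89 m/s.
Friction provides the centripetal force: μ_s m g = m v²/r, so μ_s = v²/(g r) = (20.89)²/(9.81 × 88.8) = 436.3/871.1 = 0.5009.

0.501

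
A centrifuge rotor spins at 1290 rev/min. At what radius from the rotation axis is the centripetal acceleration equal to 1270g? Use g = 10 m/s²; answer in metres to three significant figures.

ω = 1290 rev/min × 2π/60 = 135.1 rad/s.
a_c = ω²r = 1270g ⇒ r = 1270 × 10.0 / (135.1)² = 12700/18250 = 0.6959 m.

0.696 m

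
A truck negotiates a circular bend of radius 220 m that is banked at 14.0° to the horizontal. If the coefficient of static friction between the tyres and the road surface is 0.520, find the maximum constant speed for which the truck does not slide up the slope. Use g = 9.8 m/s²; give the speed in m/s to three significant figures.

At the maximum speed, friction acts down the slope at its limiting value f = μN. Radially (horizontal, toward centre): N sinθ + μN cosθ = mv²/r. Vertically: N cosθ − μN sinθ = mg.
Dividing: v² = r g (sinθ + μcosθ)/(cosθ − μsinθ).
sinθ + μcosθ = 0.2419 + 0.520×0.9703 = 0.7465; cosθ − μsinθ = 0.9703 − 0.520×0.2419 = 0.8445.
v² = 220 × 9.8 × 0.7465/0.8445 = 1906 m²/s², so v = 43.65 m/s.

43.7 m/s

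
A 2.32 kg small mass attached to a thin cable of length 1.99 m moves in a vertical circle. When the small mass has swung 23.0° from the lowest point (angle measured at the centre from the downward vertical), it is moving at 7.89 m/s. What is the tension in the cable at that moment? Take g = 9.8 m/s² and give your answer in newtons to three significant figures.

93.5 N

Take the radial direction toward the centre of the circle as positive. The component of the weight along the string toward the centre is −mg cos φ (φ measured from the bottom), so Newton's second law along the string gives T − mg cos φ = m v²/r.
cos 23.0° = 0.9205, so T = m(v²/r + g cos φ) = 2.32 × ((7.89)²/1.99 + 9.8 × 0.9205) = 2.32 × (31.28 + (9.021)) = 2.32 × 40.30 = 93.50 N.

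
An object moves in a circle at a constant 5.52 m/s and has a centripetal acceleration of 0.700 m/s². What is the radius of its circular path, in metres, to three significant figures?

a_c = v²/r ⇒ r = v²/a_c = (5.52)²/0.700 = 30.47/0.700 = 43.53 m.

43.5 m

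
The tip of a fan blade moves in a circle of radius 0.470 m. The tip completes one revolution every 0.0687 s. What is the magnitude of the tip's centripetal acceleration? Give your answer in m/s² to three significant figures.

3930 m/s²

v = 2πr/T = 2π × 0.470/0.0687 = 42.99 m/s.
a_c = v²/r = (42.99)²/0.470 = 1848/0.470 = 3931 m/s².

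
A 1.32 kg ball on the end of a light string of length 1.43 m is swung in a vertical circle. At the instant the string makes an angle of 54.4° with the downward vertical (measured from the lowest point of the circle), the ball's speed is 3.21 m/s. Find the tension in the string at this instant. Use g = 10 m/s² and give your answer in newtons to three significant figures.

Take the radial direction toward the centre of the circle as positive. The component of the weight along the string toward the centre is −mg cos φ (φ measured from the bottom), so Newton's second law along the string gives T − mg cos φ = m v²/r.
cos 54.4° = 0.5821, so T = m(v²/r + g cos φ) = 1.32 × ((3.21)²/1.43 + 10.0 × 0.5821) = 1.32 × (7.206 + (5.821)) = 1.32 × 13.03 = 17.20 N.

17.2 N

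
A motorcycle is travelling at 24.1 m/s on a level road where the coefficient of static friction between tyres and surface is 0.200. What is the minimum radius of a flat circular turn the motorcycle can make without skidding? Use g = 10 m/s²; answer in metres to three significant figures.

At the limit, μ_s m g = m v²/r, so r_min = v²/(μ_s g) = (24.1)²/(0.200 × 10.0) = 580.8/2.000 = 290.4 m.

290 m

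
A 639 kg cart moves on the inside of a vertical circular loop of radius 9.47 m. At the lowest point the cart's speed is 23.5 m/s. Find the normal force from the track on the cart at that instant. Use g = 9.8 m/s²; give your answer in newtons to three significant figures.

43500 N

At the lowest point, N points up (toward the centre) and the weight mg points down (away from the centre), so the net inward force is N − mg = mv²/r.
N = m(v²/r + g) = 639 × ((23.5)²/9.47 + 9.8) = 639 × (58.32 + 9.8) = 639 × 68.12 = 43530 N.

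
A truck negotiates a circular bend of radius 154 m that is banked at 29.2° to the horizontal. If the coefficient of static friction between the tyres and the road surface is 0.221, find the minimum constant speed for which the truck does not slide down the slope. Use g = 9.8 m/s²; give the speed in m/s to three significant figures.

At the minimum speed, friction acts up the slope at its limiting value f = μN. Radially (horizontal, toward centre): N sinθ − μN cosθ = mv²/r. Vertically: N cosθ + μN sinθ = mg.
Dividing: v² = r g (sinθ − μcosθ)/(cosθ + μsinθ).
sinθ − μcosθ = 0.4879 − 0.221×0.8729 = 0.2949; cosθ + μsinθ = 0.8729 + 0.221×0.4879 = 0.9807.
v² = 154 × 9.8 × 0.2949/0.9807 = 453.9 m²/s², so v = 21.30 m/s.

21.3 m/s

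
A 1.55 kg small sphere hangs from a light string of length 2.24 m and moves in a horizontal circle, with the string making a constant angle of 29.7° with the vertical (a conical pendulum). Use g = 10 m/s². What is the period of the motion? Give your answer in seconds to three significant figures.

2.77 s

r = L sinθ = 1.110 m. From T sinθ = mω²r and T cosθ = mg: tanθ = ω²r/g, so ω² = g tanθ / r = g/(L cosθ).
ω = √(g/(L cosθ)) = √(10.0/(2.24 × 0.8686)) = √5.139 = 2.267 rad/s.
Period = 2π/ω = 2.772 s.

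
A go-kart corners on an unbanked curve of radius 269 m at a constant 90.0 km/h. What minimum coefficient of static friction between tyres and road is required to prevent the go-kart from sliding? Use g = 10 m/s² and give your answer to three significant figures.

0.232

v = 90.0/3.6 = 25.00 m/s.
Friction provides the centripetal force: μ_s m g = m v²/r, so μ_s = v²/(g r) = (25.00)²/(10.0 × 269) = 625.0/2690 = 0.2323.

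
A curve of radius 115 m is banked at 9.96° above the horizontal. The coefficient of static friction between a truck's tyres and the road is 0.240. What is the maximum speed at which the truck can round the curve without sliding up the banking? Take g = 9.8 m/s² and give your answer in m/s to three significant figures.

22.1 m/s

At the maximum speed, friction acts down the slope at its limiting value f = μN. Radially (horizontal, toward centre): N sinθ + μN cosθ = mv²/r. Vertically: N cosθ − μN sinθ = mg.
Dividing: v² = r g (sinθ + μcosθ)/(cosθ − μsinθ).
sinθ + μcosθ = 0.1730 + 0.240×0.9849 = 0.4093; cosθ − μsinθ = 0.9849 − 0.240×0.1730 = 0.9434.
v² = 115 × 9.8 × 0.4093/0.9434 = 489.0 m²/s², so v = 22.11 m/s.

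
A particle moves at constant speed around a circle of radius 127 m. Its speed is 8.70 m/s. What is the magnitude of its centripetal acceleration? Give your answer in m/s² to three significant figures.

0.596 m/s²

a_c = v²/r = (8.700)²/127 = 75.69/127 = 0.5960 m/s².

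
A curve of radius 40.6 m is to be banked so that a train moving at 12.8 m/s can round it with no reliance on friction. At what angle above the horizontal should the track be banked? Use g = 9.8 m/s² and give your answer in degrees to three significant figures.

22.4°

For a frictionless banked turn: horizontally N sinθ = mv²/r and vertically N cosθ = mg.
Dividing: tanθ = v²/(r g) = (12.8)²/(40.6 × 9.8) = 163.8/397.9 = 0.4118.
θ = arctan(0.4118) = 22.38°.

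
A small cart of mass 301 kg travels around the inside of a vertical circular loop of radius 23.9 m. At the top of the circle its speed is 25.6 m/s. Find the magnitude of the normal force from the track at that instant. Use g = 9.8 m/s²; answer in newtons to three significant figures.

At the top, both N and the weight mg point inward (toward the centre), so N + mg = mv²/r.
N = m(v²/r − g) = 301 × ((25.6)²/23.9 − 9.8) = 301 × (27.42 − 9.8) = 301 × 17.62 = 5304 N.

5300 N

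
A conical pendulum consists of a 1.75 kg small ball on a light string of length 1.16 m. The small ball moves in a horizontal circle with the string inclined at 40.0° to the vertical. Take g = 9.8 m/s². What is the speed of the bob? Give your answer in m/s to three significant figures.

The radius of the circle is r = L sinθ = 1.16 × sin 40.0° = 0.7456 m.
Horizontally T sinθ = mv²/r and vertically T cosθ = mg, so tanθ = v²/(rg).
v = √(r g tanθ) = √(0.7456 × 9.8 × 0.8391) = √6.131 = 2.476 m/s.

2.48 m/s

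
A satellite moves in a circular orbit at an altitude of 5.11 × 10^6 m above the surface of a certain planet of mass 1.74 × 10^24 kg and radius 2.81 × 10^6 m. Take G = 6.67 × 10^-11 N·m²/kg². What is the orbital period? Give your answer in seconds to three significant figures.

r = R + h = 2.81 × 10^6 + 5.11 × 10^6 = 7.920 × 10^6 m. Gravity provides the centripetal force: G M m / r² = m v² / r ⇒ v = √(GM/r) = 3828 m/s.
T = 2πr/v = 2π × 7.920 × 10^6 / 3828 = 13000 s.

13000 s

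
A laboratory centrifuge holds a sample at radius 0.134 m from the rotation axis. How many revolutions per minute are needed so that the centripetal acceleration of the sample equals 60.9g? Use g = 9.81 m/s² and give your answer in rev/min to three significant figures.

Require ω²r = 60.9g, so ω = √(60.9 × 9.81/0.134) = 66.77 rad/s.
In rev/min: ω × 60/(2π) = 66.77 × 60/(2π) = 637.6 rev/min.

638 rev/min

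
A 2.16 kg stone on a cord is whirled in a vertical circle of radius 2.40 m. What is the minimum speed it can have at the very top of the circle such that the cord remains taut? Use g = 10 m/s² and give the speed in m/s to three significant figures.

At the top, both weight mg and T point toward the centre: T + mg = mv²/r.
At minimum speed T → 0, so mg = mv_min²/r ⇒ v_min = √(g r) = √(10.0 × 2.40) = 4.899 m/s.

4.90 m/s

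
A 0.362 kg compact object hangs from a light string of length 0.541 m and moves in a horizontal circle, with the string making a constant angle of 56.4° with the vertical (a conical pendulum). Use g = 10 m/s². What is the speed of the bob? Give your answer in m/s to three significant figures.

The radius of the circle is r = L sinθ = 0.541 × sin 56.4° = 0.4506 m.
Horizontally T sinθ = mv²/r and vertically T cosθ = mg, so tanθ = v²/(rg).
v = √(r g tanθ) = √(0.4506 × 10.0 × 1.505) = √6.782 = 2.604 m/s.

2.60 m/s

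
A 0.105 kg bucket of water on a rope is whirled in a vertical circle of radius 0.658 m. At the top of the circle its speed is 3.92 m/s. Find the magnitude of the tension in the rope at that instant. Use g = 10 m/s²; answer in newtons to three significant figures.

At the top, both T and the weight mg point inward (toward the centre), so T + mg = mv²/r.
T = m(v²/r − g) = 0.105 × ((3.92)²/0.658 − 10.0) = 0.105 × (23.35 − 10.0) = 0.105 × 13.35 = 1.402 N.

1.40 N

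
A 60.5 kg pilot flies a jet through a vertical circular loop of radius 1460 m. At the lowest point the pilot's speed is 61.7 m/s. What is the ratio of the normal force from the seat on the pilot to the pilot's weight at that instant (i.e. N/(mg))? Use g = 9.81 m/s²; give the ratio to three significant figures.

1.27

At the bottom, N − mg = mv²/r, so N = m(v²/r + g) and N/(mg) = v²/(rg) + 1 = (61.7)²/(1460 × 9.81) + 1 = 0.2658 + 1 = 1.266.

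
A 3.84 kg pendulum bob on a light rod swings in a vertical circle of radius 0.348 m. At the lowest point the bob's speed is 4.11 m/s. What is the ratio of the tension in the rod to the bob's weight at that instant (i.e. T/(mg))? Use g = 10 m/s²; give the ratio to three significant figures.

5.85

At the bottom, T − mg = mv²/r, so T = m(v²/r + g) and T/(mg) = v²/(rg) + 1 = (4.11)²/(0.348 × 10.0) + 1 = 4.854 + 1 = 5.854.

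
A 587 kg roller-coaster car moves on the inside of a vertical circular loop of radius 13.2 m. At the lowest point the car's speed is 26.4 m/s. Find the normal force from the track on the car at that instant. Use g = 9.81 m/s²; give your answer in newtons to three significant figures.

36800 N

At the lowest point, N points up (toward the centre) and the weight mg points down (away from the centre), so the net inward force is N − mg = mv²/r.
N = m(v²/r + g) = 587 × ((26.4)²/13.2 + 9.81) = 587 × (52.80 + 9.81) = 587 × 62.61 = 36750 N.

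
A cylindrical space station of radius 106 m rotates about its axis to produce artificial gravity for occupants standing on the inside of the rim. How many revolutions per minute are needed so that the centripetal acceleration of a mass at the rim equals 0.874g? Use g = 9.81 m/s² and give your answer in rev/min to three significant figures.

2.72 rev/min

Require ω²r = 0.874g, so ω = √(0.874 × 9.81/106) = 0.2844 rad/s.
In rev/min: ω × 60/(2π) = 0.2844 × 60/(2π) = 2.716 rev/min.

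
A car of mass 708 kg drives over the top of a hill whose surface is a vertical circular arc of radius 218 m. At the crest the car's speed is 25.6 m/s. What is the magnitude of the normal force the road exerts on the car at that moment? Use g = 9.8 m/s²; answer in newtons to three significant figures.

At the crest the centripetal acceleration points downward (toward the centre of the arc), so mg − N = mv²/r.
N = m(g − v²/r) = 708 × (9.8 − (25.6)²/218) = 708 × (9.8 − 3.006) = 708 × 6.794 = 4810 N.

4810 N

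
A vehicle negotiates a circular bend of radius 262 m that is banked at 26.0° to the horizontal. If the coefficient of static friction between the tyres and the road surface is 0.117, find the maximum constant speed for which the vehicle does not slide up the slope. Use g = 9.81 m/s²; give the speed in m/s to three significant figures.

40.6 m/s

At the maximum speed, friction acts down the slope at its limiting value f = μN. Radially (horizontal, toward centre): N sinθ + μN cosθ = mv²/r. Vertically: N cosθ − μN sinθ = mg.
Dividing: v² = r g (sinθ + μcosθ)/(cosθ − μsinθ).
sinθ + μcosθ = 0.4384 + 0.117×0.8988 = 0.5435; cosθ − μsinθ = 0.8988 − 0.117×0.4384 = 0.8475.
v² = 262 × 9.81 × 0.5435/0.8475 = 1648 m²/s², so v = 40.60 m/s.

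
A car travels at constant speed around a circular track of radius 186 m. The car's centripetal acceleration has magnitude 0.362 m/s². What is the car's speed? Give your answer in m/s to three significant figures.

8.21 m/s

a_c = v²/r ⇒ v = √(a_c · r) = √(0.362 × 186) = √67.33 = 8.206 m/s.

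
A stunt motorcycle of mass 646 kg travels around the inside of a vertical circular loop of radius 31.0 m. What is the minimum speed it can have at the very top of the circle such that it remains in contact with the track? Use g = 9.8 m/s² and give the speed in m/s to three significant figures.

At the highest point the centre is directly below, so both the weight and N act inward: N + mg = mv²/r.
At minimum speed N → 0, so mg = mv_min²/r ⇒ v_min = √(g r) = √(9.8 × 31.0) = 17.43 m/s.

17.4 m/s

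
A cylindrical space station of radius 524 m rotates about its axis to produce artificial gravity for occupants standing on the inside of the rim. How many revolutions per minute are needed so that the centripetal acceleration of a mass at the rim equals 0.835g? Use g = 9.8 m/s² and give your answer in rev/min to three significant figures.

1.19 rev/min

Require ω²r = 0.835g, so ω = √(0.835 × 9.8/524) = 0.1250 rad/s.
In rev/min: ω × 60/(2π) = 0.1250 × 60/(2π) = 1.193 rev/min.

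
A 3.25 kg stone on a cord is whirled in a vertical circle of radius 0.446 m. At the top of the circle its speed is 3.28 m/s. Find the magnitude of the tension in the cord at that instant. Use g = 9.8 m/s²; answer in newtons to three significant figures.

46.5 N

At the top, both T and the weight mg point inward (toward the centre), so T + mg = mv²/r.
T = m(v²/r − g) = 3.25 × ((3.28)²/0.446 − 9.8) = 3.25 × (24.12 − 9.8) = 3.25 × 14.32 = 46.55 N.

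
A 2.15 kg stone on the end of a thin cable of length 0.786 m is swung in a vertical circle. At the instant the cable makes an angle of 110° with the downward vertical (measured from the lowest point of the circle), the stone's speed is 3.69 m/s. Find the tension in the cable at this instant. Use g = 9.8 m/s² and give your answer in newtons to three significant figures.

Take the radial direction toward the centre of the circle as positive. The component of the weight along the string toward the centre is −mg cos φ (φ measured from the bottom), so Newton's second law along the string gives T − mg cos φ = m v²/r.
cos 110° = -0.3420, so T = m(v²/r + g cos φ) = 2.15 × ((3.69)²/0.786 + 9.8 × -0.3420) = 2.15 × (17.32 + (-3.352)) = 2.15 × 13.97 = 30.04 N.

30.0 N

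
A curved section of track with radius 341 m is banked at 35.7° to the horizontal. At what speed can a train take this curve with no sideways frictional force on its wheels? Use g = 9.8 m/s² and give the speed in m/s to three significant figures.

49.0 m/s

On a frictionless banked curve, N sinθ = mv²/r and N cosθ = mg, so tanθ = v²/(rg).
v = √(r g tanθ) = √(341 × 9.8 × tan 35.7°) = √(341 × 9.8 × 0.7186) = √2401 = 49.00 m/s.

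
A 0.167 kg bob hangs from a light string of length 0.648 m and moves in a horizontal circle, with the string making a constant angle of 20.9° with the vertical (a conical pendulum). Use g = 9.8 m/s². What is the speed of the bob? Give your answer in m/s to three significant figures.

0.930 m/s

The radius of the circle is r = L sinθ = 0.648 × sin 20.9° = 0.2312 m.
Horizontally T sinθ = mv²/r and vertically T cosθ = mg, so tanθ = v²/(rg).
v = √(r g tanθ) = √(0.2312 × 9.8 × 0.3819) = √0.8651 = 0.9301 m/s.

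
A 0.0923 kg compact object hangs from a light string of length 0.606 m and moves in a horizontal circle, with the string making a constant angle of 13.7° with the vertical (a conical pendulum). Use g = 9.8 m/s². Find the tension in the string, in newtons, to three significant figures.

0.931 N

Vertically the bob has no acceleration, so T cosθ = mg.
T = mg/cosθ = 0.0923 × 9.8 / cos 13.7° = 0.9045/0.9715 = 0.9310 N.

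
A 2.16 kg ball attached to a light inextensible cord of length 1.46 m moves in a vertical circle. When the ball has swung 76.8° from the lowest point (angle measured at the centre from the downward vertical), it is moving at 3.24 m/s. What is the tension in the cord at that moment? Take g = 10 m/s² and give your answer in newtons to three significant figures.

Take the radial direction toward the centre of the circle as positive. The component of the weight along the string toward the centre is −mg cos φ (φ measured from the bottom), so Newton's second law along the string gives T − mg cos φ = m v²/r.
cos 76.8° = 0.2284, so T = m(v²/r + g cos φ) = 2.16 × ((3.24)²/1.46 + 10.0 × 0.2284) = 2.16 × (7.190 + (2.284)) = 2.16 × 9.474 = 20.46 N.

20.5 N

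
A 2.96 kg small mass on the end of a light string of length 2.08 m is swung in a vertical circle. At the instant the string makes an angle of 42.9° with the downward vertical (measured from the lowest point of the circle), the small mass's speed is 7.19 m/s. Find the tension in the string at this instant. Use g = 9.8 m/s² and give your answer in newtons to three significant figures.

Take the radial direction toward the centre of the circle as positive. The component of the weight along the string toward the centre is −mg cos φ (φ measured from the bottom), so Newton's second law along the string gives T − mg cos φ = m v²/r.
cos 42.9° = 0.7325, so T = m(v²/r + g cos φ) = 2.96 × ((7.19)²/2.08 + 9.8 × 0.7325) = 2.96 × (24.85 + (7.179)) = 2.96 × 32.03 = 94.82 N.

94.8 N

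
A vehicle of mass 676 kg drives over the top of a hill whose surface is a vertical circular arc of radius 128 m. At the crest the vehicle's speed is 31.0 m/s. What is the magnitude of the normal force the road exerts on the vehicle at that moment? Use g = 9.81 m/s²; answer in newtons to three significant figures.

1560 N

At the crest the centripetal acceleration points downward (toward the centre of the arc), so mg − N = mv²/r.
N = m(g − v²/r) = 676 × (9.81 − (31.0)²/128) = 676 × (9.81 − 7.508) = 676 × 2.302 = 1556 N.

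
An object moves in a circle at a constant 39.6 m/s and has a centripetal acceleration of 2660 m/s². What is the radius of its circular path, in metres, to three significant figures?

0.590 m

a_c = v²/r ⇒ r = v²/a_c = (39.6)²/2660 = 1568/2660 = 0.5895 m.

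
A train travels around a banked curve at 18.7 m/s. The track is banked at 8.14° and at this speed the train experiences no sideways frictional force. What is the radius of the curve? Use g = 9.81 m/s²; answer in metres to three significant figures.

Frictionless banking: tanθ = v²/(rg), so r = v²/(g tanθ).
r = (18.7)²/(9.81 × tan 8.14°) = 349.7/(9.81 × 0.1430) = 349.7/1.403 = 249.2 m.

249 m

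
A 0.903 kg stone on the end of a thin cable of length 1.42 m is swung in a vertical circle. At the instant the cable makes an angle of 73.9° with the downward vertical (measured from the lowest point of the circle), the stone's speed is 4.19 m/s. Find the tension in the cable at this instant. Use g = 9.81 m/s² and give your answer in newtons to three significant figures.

13.6 N

Take the radial direction toward the centre of the circle as positive. The component of the weight along the string toward the centre is −mg cos φ (φ measured from the bottom), so Newton's second law along the string gives T − mg cos φ = m v²/r.
cos 73.9° = 0.2773, so T = m(v²/r + g cos φ) = 0.903 × ((4.19)²/1.42 + 9.81 × 0.2773) = 0.903 × (12.36 + (2.720)) = 0.903 × 15.08 = 13.62 N.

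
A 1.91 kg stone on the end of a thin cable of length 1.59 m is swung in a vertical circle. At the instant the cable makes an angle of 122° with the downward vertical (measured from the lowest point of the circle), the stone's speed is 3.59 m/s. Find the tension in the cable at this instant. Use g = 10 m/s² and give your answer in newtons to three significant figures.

5.36 N

Take the radial direction toward the centre of the circle as positive. The component of the weight along the string toward the centre is −mg cos φ (φ measured from the bottom), so Newton's second law along the string gives T − mg cos φ = m v²/r.
cos 122° = -0.5299, so T = m(v²/r + g cos φ) = 1.91 × ((3.59)²/1.59 + 10.0 × -0.5299) = 1.91 × (8.106 + (-5.299)) = 1.91 × 2.807 = 5.360 N.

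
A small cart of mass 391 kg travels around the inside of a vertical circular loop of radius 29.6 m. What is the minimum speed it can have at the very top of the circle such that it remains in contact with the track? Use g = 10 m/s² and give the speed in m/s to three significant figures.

17.2 m/s

At the top, both weight mg and N point toward the centre: N + mg = mv²/r.
At minimum speed N → 0, so mg = mv_min²/r ⇒ v_min = √(g r) = √(10.0 × 29.6) = 17.20 m/s.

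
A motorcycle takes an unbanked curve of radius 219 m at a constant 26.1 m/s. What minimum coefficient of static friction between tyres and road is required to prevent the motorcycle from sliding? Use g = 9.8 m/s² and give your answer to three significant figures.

0.317

Friction provides the centripetal force: μ_s m g = m v²/r, so μ_s = v²/(g r) = (26.10)²/(9.8 × 219) = 681.2/2146 = 0.3174.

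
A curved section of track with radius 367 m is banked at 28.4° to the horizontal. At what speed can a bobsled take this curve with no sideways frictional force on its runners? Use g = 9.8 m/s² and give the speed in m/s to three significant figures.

44.1 m/s

On a frictionless banked curve, N sinθ = mv²/r and N cosθ = mg, so tanθ = v²/(rg).
v = √(r g tanθ) = √(367 × 9.8 × tan 28.4°) = √(367 × 9.8 × 0.5407) = √1945 = 44.10 m/s.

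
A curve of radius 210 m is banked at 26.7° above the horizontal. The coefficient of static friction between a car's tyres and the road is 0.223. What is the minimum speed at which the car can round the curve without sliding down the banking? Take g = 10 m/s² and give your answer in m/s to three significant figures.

23.0 m/s

At the minimum speed, friction acts up the slope at its limiting value f = μN. Radially (horizontal, toward centre): N sinθ − μN cosθ = mv²/r. Vertically: N cosθ + μN sinθ = mg.
Dividing: v² = r g (sinθ − μcosθ)/(cosθ + μsinθ).
sinθ − μcosθ = 0.4493 − 0.223×0.8934 = 0.2501; cosθ + μsinθ = 0.8934 + 0.223×0.4493 = 0.9936.
v² = 210 × 10.0 × 0.2501/0.9936 = 528.6 m²/s², so v = 22.99 m/s.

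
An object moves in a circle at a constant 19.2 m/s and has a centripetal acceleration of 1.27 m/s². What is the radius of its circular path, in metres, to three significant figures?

a_c = v²/r ⇒ r = v²/a_c = (19.2)²/1.27 = 368.6/1.27 = 290.3 m.

290 m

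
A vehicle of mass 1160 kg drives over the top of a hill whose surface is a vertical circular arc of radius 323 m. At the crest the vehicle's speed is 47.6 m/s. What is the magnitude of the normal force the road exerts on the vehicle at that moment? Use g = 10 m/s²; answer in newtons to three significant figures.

3460 N

At the crest the centripetal acceleration points downward (toward the centre of the arc), so mg − N = mv²/r.
N = m(g − v²/r) = 1160 × (10.0 − (47.6)²/323) = 1160 × (10.0 − 7.015) = 1160 × 2.985 = 3463 N.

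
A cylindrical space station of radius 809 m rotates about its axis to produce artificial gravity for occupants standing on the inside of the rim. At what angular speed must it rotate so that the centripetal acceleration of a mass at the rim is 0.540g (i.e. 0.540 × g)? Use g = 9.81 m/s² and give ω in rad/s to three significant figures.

0.0809 rad/s

Centripetal acceleration a_c = ω²r. Setting ω²r = 0.540g:
ω = √(0.540g / r) = √(0.540 × 9.81 / 809) = √0.006548 = 0.08092 rad/s.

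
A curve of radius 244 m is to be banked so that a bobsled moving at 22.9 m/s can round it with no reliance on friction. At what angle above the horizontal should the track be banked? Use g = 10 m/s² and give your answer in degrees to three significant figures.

With no friction, the horizontal component of the normal force provides the centripetal force: N sinθ = mv²/r, while N cosθ = mg vertically.
Dividing: tanθ = v²/(r g) = (22.9)²/(244 × 10.0) = 524.4/2440 = 0.2149.
θ = arctan(0.2149) = 12.13°.

12.1°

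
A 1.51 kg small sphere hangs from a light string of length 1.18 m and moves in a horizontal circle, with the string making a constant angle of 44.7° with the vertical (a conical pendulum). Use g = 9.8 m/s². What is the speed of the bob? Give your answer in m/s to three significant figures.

The radius of the circle is r = L sinθ = 1.18 × sin 44.7° = 0.8300 m.
Horizontally T sinθ = mv²/r and vertically T cosθ = mg, so tanθ = v²/(rg).
v = √(r g tanθ) = √(0.8300 × 9.8 × 0.9896) = √8.049 = 2.837 m/s.

2.84 m/s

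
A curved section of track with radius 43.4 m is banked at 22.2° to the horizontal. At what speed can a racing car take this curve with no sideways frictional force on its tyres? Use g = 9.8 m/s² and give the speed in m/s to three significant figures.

13.2 m/s

On a frictionless banked curve, N sinθ = mv²/r and N cosθ = mg, so tanθ = v²/(rg).
v = √(r g tanθ) = √(43.4 × 9.8 × tan 22.2°) = √(43.4 × 9.8 × 0.4081) = √173.6 = 13.17 m/s.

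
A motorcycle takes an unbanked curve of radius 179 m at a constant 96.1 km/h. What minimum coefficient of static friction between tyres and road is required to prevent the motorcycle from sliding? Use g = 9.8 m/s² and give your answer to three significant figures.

v = 96.1/3.6 = 26.69 m/s.
Friction provides the centripetal force: μ_s m g = m v²/r, so μ_s = v²/(g r) = (26.69)²/(9.8 × 179) = 712.6/1754 = 0.4062.

0.406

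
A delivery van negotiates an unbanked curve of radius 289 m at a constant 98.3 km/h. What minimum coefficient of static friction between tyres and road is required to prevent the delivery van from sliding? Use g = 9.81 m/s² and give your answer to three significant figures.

v = 98.3/3.6 = 27.31 m/s.
Friction provides the centripetal force: μ_s m g = m v²/r, so μ_s = v²/(g r) = (27.31)²/(9.81 × 289) = 745.6/2835 = 0.2630.

0.263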